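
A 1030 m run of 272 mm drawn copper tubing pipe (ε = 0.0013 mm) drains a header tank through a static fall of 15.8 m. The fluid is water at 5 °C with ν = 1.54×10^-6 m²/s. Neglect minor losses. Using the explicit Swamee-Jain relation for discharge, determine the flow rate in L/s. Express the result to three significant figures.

Q ≈ 143 L/s

Swamee-Jain (Type II): Q = -0.965·√(gD⁵h_f/L)·ln[ε/(3.7D) + √(3.17ν²L/(gD³h_f))]
√(gD⁵h_f/L) = √(9.81·0.272⁵·15.8/1030) = 0.01497
ε/(3.7D) = 1.29×10^-6; √(3.17ν²L/(gD³h_f)) = 4.98×10^-5
Q = -0.965·0.01497·ln(5.112×10^-5) = 0.1427 m³/s
Check: V = 2.46 m/s, Re = 4.34×10^5, f = 0.01350, h_f = 15.7 m ≈ 15.8 m ✓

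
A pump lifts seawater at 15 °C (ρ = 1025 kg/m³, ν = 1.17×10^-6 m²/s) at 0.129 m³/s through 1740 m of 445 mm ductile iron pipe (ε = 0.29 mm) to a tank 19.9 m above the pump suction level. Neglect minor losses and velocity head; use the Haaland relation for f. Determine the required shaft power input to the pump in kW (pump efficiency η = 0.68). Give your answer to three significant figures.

P_shaft ≈ 42.9 kW

V = 4Q/(πD²) = 0.8294 m/s; Re = 3.15×10^5; ε/D = 6.52×10^-4; f = 0.01885
h_f = f(L/D)V²/2g = 2.585 m
Total head H = z + h_f = 19.9 + 2.585 = 22.48 m
P_hyd = ρgQH = 1025·9.81·0.129·22.48 = 29.17 kW
P_shaft = P_hyd/η = 29.17/0.68 = 42.89 kW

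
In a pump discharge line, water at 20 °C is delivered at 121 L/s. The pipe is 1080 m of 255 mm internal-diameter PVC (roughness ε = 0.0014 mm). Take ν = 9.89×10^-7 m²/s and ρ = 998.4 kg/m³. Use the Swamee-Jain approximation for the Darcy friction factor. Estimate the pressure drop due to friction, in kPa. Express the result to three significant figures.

V = 4Q/(πD²) = 4·0.121/(π·0.255²) = 2.369 m/s
Re = VD/ν = 2.369·0.255/9.89×10^-7 = 6.11×10^5 → turbulent
ε/D = 0.0014/255 = 5.49×10^-6
Swamee-Jain: f = 0.01273
h_f = f(L/D)V²/(2g) = 0.01273·(1080/0.255)·2.369²/(2·9.81) = 15.43 m
Δp = ρg·h_f = 998.4·9.81·15.43 = 151.1 kPa

Δp ≈ 151 kPa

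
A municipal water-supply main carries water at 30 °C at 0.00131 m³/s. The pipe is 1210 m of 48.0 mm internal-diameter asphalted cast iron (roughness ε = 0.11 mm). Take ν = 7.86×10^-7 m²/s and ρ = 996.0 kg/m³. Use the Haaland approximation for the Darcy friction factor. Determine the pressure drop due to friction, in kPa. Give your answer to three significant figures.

V = 4Q/(πD²) = 4·0.00131/(π·0.0480²) = 0.7239 m/s
Re = VD/ν = 0.7239·0.0480/7.86×10^-7 = 4.42×10^4 → turbulent
ε/D = 0.11/48.0 = 0.00229
Haaland: f = 0.02725
h_f = f(L/D)V²/(2g) = 0.02725·(1210/0.0480)·0.7239²/(2·9.81) = 18.35 m
Δp = ρg·h_f = 996.0·9.81·18.35 = 179.3 kPa

Δp ≈ 179 kPa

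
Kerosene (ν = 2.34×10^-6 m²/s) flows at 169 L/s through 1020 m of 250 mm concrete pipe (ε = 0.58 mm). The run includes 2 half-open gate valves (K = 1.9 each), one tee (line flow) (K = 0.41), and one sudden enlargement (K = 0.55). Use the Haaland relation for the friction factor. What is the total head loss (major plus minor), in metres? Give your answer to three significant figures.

V = 4Q/(πD²) = 3.443 m/s; V²/2g = 0.6041 m
Re = 3.68×10^5, ε/D = 0.00232 → f = 0.02482 (Haaland)
Major: h_f = f(L/D)·V²/2g = 0.02482·4080·0.6041 = 61.17 m
Minor: ΣK = 4.76; h_m = ΣK·V²/2g = 2.876 m
Total H_L = 61.17 + 2.876 = 64.04 m

H_L ≈ 64.0 m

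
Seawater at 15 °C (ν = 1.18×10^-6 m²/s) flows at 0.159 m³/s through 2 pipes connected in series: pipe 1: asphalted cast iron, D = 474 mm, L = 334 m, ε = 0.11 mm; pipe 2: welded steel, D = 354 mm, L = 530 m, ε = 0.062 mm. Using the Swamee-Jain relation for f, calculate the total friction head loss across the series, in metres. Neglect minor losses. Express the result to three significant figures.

Pipe 1: V = 0.9011 m/s, Re = 3.62×10^5, ε/D = 2.32×10^-4, f = 0.01626, h_1 = f(L/D)V²/2g = 0.4740 m
Pipe 2: V = 1.615 m/s, Re = 4.85×10^5, ε/D = 1.75×10^-4, f = 0.01532, h_2 = f(L/D)V²/2g = 3.050 m
Series → Q common, losses add: H = Σh = 3.524 m

H ≈ 3.52 m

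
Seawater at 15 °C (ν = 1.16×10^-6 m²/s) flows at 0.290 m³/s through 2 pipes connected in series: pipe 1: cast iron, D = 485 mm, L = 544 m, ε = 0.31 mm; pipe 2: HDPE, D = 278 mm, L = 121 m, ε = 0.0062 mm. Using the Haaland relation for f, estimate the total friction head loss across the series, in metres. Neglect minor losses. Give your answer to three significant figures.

Pipe 1: V = 1.570 m/s, Re = 6.56×10^5, ε/D = 6.39×10^-4, f = 0.01825, h_1 = f(L/D)V²/2g = 2.570 m
Pipe 2: V = 4.778 m/s, Re = 1.14×10^6, ε/D = 2.23×10^-5, f = 0.01179, h_2 = f(L/D)V²/2g = 5.968 m
Series → Q common, losses add: H = Σh = 8.539 m

H ≈ 8.54 m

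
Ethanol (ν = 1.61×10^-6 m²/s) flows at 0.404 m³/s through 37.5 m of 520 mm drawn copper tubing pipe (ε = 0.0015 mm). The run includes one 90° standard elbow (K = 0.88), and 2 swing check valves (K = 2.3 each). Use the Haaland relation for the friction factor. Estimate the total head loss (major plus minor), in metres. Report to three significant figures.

H_L ≈ 1.18 m

V = 4Q/(πD²) = 1.902 m/s; V²/2g = 0.1844 m
Re = 6.14×10^5, ε/D = 2.88×10^-6 → f = 0.01263 (Haaland)
Major: h_f = f(L/D)·V²/2g = 0.01263·72.12·0.1844 = 0.1680 m
Minor: ΣK = 5.48; h_m = ΣK·V²/2g = 1.011 m
Total H_L = 0.1680 + 1.011 = 1.179 m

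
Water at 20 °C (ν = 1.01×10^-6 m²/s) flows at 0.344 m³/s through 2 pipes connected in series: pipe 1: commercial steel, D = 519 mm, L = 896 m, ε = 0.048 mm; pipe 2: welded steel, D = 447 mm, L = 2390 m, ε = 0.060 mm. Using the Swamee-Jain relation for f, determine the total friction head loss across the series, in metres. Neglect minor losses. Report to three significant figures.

Pipe 1: V = 1.626 m/s, Re = 8.36×10^5, ε/D = 9.25×10^-5, f = 0.01361, h_1 = f(L/D)V²/2g = 3.167 m
Pipe 2: V = 2.192 m/s, Re = 9.70×10^5, ε/D = 1.34×10^-4, f = 0.01401, h_2 = f(L/D)V²/2g = 18.35 m
Series → Q common, losses add: H = Σh = 21.52 m

H ≈ 21.5 m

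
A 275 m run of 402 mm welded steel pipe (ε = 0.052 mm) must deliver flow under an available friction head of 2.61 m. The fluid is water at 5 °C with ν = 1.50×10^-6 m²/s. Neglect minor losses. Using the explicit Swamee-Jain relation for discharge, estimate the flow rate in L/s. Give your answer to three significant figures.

Q ≈ 289 L/s

Swamee-Jain (Type II): Q = -0.965·√(gD⁵h_f/L)·ln[ε/(3.7D) + √(3.17ν²L/(gD³h_f))]
√(gD⁵h_f/L) = √(9.81·0.402⁵·2.61/275) = 0.03126
ε/(3.7D) = 3.50×10^-5; √(3.17ν²L/(gD³h_f)) = 3.43×10^-5
Q = -0.965·0.03126·ln(6.930×10^-5) = 0.2889 m³/s
Check: V = 2.28 m/s, Re = 6.10×10^5, f = 0.01451, h_f = 2.62 m ≈ 2.61 m ✓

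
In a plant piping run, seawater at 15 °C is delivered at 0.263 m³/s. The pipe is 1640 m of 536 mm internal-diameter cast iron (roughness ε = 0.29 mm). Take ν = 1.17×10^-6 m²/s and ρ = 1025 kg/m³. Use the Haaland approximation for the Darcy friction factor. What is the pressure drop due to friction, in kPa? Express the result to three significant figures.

V = 4Q/(πD²) = 4·0.263/(π·0.536²) = 1.166 m/s
Re = VD/ν = 1.166·0.536/1.17×10^-6 = 5.34×10^5 → turbulent
ε/D = 0.29/536 = 5.41×10^-4
Haaland: f = 0.01779
h_f = f(L/D)V²/(2g) = 0.01779·(1640/0.536)·1.166²/(2·9.81) = 3.768 m
Δp = ρg·h_f = 1025·9.81·3.768 = 37.89 kPa

Δp ≈ 37.9 kPa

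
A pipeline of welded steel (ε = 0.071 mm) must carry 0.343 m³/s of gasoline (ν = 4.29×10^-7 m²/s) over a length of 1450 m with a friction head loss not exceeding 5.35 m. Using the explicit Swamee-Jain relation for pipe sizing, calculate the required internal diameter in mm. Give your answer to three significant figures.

Swamee-Jain (Type III): D = 0.66·[ε^1.25·(LQ²/(gh_f))^4.75 + ν·Q^9.4·(L/(gh_f))^5.2]^0.04
LQ²/(gh_f) = 3.250; L/(gh_f) = 27.63
Term 1 = ε^1.25·(…)^4.75 = 0.00176; Term 2 = ν·Q^9.4·(…)^5.2 = 5.74×10^-4
D = 0.66·(0.00176 + 5.74×10^-4)^0.04 = 0.5179 m = 518 mm
Check: V = 1.63 m/s, Re = 1.97×10^6, f = 0.01349, h_f = 5.10 m ≈ 5.35 m ✓

D ≈ 518 mm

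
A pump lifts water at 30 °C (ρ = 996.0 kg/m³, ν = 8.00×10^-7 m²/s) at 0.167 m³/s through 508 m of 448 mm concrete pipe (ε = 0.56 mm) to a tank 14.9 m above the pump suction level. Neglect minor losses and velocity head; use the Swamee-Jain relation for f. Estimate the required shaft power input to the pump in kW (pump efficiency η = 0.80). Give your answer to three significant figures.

V = 4Q/(πD²) = 1.059 m/s; Re = 5.93×10^5; ε/D = 0.00125; f = 0.02129
h_f = f(L/D)V²/2g = 1.381 m
Total head H = z + h_f = 14.9 + 1.381 = 16.28 m
P_hyd = ρgQH = 996.0·9.81·0.167·16.28 = 26.57 kW
P_shaft = P_hyd/η = 26.57/0.80 = 33.21 kW

P_shaft ≈ 33.2 kW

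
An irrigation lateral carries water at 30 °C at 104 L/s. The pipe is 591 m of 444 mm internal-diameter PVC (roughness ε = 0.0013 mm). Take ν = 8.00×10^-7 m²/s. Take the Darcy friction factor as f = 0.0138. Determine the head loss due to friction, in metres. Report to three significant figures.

V = 4Q/(πD²) = 4·0.104/(π·0.444²) = 0.6717 m/s
h_f = f(L/D)V²/(2g) = 0.01380·(591/0.444)·0.6717²/(2·9.81) = 0.4224 m

h_f ≈ 0.422 m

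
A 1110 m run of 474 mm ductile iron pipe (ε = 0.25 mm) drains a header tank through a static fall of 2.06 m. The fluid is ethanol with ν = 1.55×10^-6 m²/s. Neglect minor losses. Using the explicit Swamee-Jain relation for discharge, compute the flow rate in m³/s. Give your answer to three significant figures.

Q ≈ 0.171 m³/s

Swamee-Jain (Type II): Q = -0.965·√(gD⁵h_f/L)·ln[ε/(3.7D) + √(3.17ν²L/(gD³h_f))]
√(gD⁵h_f/L) = √(9.81·0.474⁵·2.06/1110) = 0.02087
ε/(3.7D) = 1.43×10^-4; √(3.17ν²L/(gD³h_f)) = 6.27×10^-5
Q = -0.965·0.02087·ln(2.052×10^-4) = 0.1710 m³/s
Check: V = 0.969 m/s, Re = 2.96×10^5, f = 0.01850, h_f = 2.07 m ≈ 2.06 m ✓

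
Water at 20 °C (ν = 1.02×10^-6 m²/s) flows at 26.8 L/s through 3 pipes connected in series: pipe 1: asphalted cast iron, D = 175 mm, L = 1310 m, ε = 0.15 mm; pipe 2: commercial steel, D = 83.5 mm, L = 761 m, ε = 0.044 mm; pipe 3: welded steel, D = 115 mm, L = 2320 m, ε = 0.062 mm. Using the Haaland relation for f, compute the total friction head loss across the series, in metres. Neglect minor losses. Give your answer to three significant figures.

Pipe 1: V = 1.114 m/s, Re = 1.91×10^5, ε/D = 8.57×10^-4, f = 0.02038, h_1 = f(L/D)V²/2g = 9.653 m
Pipe 2: V = 4.894 m/s, Re = 4.01×10^5, ε/D = 5.27×10^-4, f = 0.01793, h_2 = f(L/D)V²/2g = 199.5 m
Pipe 3: V = 2.580 m/s, Re = 2.91×10^5, ε/D = 5.39×10^-4, f = 0.01833, h_3 = f(L/D)V²/2g = 125.5 m
Series → Q common, losses add: H = Σh = 334.6 m

H ≈ 335 m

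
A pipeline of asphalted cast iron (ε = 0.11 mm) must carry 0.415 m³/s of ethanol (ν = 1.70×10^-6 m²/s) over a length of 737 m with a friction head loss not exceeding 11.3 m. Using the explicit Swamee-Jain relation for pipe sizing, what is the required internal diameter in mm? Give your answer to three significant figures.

Swamee-Jain (Type III): D = 0.66·[ε^1.25·(LQ²/(gh_f))^4.75 + ν·Q^9.4·(L/(gh_f))^5.2]^0.04
LQ²/(gh_f) = 1.145; L/(gh_f) = 6.648
Term 1 = ε^1.25·(…)^4.75 = 2.14×10^-5; Term 2 = ν·Q^9.4·(…)^5.2 = 8.28×10^-6
D = 0.66·(2.14×10^-5 + 8.28×10^-6)^0.04 = 0.4350 m = 435 mm
Check: V = 2.79 m/s, Re = 7.15×10^5, f = 0.01560, h_f = 10.5 m ≈ 11.3 m ✓

D ≈ 435 mm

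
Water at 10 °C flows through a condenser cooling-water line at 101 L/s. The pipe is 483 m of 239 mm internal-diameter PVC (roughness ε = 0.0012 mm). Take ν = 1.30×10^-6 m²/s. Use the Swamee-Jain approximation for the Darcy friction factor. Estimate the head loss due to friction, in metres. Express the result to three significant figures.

V = 4Q/(πD²) = 4·0.101/(π·0.239²) = 2.251 m/s
Re = VD/ν = 2.251·0.239/1.30×10^-6 = 4.14×10^5 → turbulent
ε/D = 0.0012/239 = 5.02×10^-6
Swamee-Jain: f = 0.01362
h_f = f(L/D)V²/(2g) = 0.01362·(483/0.239)·2.251²/(2·9.81) = 7.109 m

h_f ≈ 7.11 m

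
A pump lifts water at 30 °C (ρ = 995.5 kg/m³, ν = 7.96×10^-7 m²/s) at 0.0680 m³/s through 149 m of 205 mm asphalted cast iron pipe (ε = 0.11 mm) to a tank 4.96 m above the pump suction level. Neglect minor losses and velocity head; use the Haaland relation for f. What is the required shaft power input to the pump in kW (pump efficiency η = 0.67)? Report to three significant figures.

P_shaft ≈ 7.68 kW

V = 4Q/(πD²) = 2.060 m/s; Re = 5.31×10^5; ε/D = 5.37×10^-4; f = 0.01776
h_f = f(L/D)V²/2g = 2.793 m
Total head H = z + h_f = 4.96 + 2.793 = 7.753 m
P_hyd = ρgQH = 995.5·9.81·0.0680·7.753 = 5.149 kW
P_shaft = P_hyd/η = 5.149/0.67 = 7.684 kW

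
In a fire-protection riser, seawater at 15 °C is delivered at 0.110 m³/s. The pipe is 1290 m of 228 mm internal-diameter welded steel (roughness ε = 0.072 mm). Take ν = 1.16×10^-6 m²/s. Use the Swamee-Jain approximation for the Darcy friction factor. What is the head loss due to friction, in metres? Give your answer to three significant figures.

h_f ≈ 34.4 m

V = 4Q/(πD²) = 4·0.110/(π·0.228²) = 2.694 m/s
Re = VD/ν = 2.694·0.228/1.16×10^-6 = 5.30×10^5 → turbulent
ε/D = 0.072/228 = 3.16×10^-4
Swamee-Jain: f = 0.01644
h_f = f(L/D)V²/(2g) = 0.01644·(1290/0.228)·2.694²/(2·9.81) = 34.40 m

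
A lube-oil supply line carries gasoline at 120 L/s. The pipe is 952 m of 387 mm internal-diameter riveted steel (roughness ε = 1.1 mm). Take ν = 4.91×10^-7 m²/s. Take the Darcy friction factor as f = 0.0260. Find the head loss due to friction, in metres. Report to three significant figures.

h_f ≈ 3.39 m

V = 4Q/(πD²) = 4·0.120/(π·0.387²) = 1.020 m/s
h_f = f(L/D)V²/(2g) = 0.02600·(952/0.387)·1.020²/(2·9.81) = 3.393 m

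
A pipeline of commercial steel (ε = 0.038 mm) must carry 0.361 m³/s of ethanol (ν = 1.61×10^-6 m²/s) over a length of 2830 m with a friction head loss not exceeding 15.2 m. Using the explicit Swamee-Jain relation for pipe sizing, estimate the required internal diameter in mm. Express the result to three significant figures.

Swamee-Jain (Type III): D = 0.66·[ε^1.25·(LQ²/(gh_f))^4.75 + ν·Q^9.4·(L/(gh_f))^5.2]^0.04
LQ²/(gh_f) = 2.473; L/(gh_f) = 18.98
Term 1 = ε^1.25·(…)^4.75 = 2.20×10^-4; Term 2 = ν·Q^9.4·(…)^5.2 = 4.95×10^-4
D = 0.66·(2.20×10^-4 + 4.95×10^-4)^0.04 = 0.4940 m = 494 mm
Check: V = 1.88 m/s, Re = 5.78×10^5, f = 0.01394, h_f = 14.4 m ≈ 15.2 m ✓

D ≈ 494 mm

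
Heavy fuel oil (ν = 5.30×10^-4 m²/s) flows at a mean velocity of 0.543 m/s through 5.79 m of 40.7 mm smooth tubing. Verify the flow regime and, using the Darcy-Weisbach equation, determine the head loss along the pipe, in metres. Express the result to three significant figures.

Re = VD/ν = 0.543·0.04070/5.30×10^-4 = 41.7 → laminar (Re < 2300)
f = 64/Re = 1.535
h_f = f(L/D)V²/(2g) = 1.535·(5.79/0.04070)·0.543²/(2·9.81) = 3.281 m

h_f ≈ 3.28 m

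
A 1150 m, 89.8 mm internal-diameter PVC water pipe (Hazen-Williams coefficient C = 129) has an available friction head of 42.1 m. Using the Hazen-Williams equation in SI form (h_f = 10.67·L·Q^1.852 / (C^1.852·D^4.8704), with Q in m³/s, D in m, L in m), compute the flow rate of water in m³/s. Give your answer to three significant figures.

Q ≈ 0.0106 m³/s

Rearranging: Q = [h_f·C^1.852·D^4.8704 / (10.67·L)]^(1/1.852)
Q = [42.1·129^1.852·0.0898^4.8704 / (10.67·1150)]^0.540 = 0.01064 m³/s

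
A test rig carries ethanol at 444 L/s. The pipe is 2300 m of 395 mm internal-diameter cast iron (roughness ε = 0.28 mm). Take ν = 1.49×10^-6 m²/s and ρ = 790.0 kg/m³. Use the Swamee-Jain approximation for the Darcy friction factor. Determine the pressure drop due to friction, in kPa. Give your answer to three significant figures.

V = 4Q/(πD²) = 4·0.444/(π·0.395²) = 3.623 m/s
Re = VD/ν = 3.623·0.395/1.49×10^-6 = 9.61×10^5 → turbulent
ε/D = 0.28/395 = 7.09×10^-4
Swamee-Jain: f = 0.01859
h_f = f(L/D)V²/(2g) = 0.01859·(2300/0.395)·3.623²/(2·9.81) = 72.43 m
Δp = ρg·h_f = 790.0·9.81·72.43 = 561.4 kPa

Δp ≈ 561 kPa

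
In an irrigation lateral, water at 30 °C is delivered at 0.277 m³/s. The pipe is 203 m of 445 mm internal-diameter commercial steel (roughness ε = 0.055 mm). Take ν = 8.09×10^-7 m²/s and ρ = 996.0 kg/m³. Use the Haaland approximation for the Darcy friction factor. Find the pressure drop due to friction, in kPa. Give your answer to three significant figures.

V = 4Q/(πD²) = 4·0.277/(π·0.445²) = 1.781 m/s
Re = VD/ν = 1.781·0.445/8.09×10^-7 = 9.80×10^5 → turbulent
ε/D = 0.055/445 = 1.24×10^-4
Haaland: f = 0.01368
h_f = f(L/D)V²/(2g) = 0.01368·(203/0.445)·1.781²/(2·9.81) = 1.009 m
Δp = ρg·h_f = 996.0·9.81·1.009 = 9.859 kPa

Δp ≈ 9.86 kPa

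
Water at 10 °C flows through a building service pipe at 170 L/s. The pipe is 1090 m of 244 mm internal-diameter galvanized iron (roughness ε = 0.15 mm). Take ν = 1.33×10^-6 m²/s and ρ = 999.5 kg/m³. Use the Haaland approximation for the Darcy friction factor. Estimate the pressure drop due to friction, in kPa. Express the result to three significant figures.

Δp ≈ 534 kPa

V = 4Q/(πD²) = 4·0.170/(π·0.244²) = 3.636 m/s
Re = VD/ν = 3.636·0.244/1.33×10^-6 = 6.67×10^5 → turbulent
ε/D = 0.15/244 = 6.15×10^-4
Haaland: f = 0.01810
h_f = f(L/D)V²/(2g) = 0.01810·(1090/0.244)·3.636²/(2·9.81) = 54.46 m
Δp = ρg·h_f = 999.5·9.81·54.46 = 534.0 kPa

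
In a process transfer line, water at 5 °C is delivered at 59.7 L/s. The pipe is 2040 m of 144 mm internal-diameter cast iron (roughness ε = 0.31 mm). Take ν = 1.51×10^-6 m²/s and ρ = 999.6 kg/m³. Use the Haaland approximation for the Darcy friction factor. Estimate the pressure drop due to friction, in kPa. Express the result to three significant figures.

V = 4Q/(πD²) = 4·0.0597/(π·0.144²) = 3.666 m/s
Re = VD/ν = 3.666·0.144/1.51×10^-6 = 3.50×10^5 → turbulent
ε/D = 0.31/144 = 0.00215
Haaland: f = 0.02437
h_f = f(L/D)V²/(2g) = 0.02437·(2040/0.144)·3.666²/(2·9.81) = 236.4 m
Δp = ρg·h_f = 999.6·9.81·236.4 = 2319 kPa

Δp ≈ 2320 kPa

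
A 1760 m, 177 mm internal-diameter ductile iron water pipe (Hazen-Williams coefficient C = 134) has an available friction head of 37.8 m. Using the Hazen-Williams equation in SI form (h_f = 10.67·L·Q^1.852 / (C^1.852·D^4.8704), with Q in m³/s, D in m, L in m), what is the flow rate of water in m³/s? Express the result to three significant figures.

Q ≈ 0.0494 m³/s

Rearranging: Q = [h_f·C^1.852·D^4.8704 / (10.67·L)]^(1/1.852)
Q = [37.8·134^1.852·0.177^4.8704 / (10.67·1760)]^0.540 = 0.04939 m³/s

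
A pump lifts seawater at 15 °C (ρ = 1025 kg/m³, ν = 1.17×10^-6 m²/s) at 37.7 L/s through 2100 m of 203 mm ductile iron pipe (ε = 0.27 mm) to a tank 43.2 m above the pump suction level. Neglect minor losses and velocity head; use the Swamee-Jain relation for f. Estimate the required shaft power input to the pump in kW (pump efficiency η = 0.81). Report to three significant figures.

P_shaft ≈ 27.7 kW

V = 4Q/(πD²) = 1.165 m/s; Re = 2.02×10^5; ε/D = 0.00133; f = 0.02239
h_f = f(L/D)V²/2g = 16.02 m
Total head H = z + h_f = 43.2 + 16.02 = 59.22 m
P_hyd = ρgQH = 1025·9.81·0.0377·59.22 = 22.45 kW
P_shaft = P_hyd/η = 22.45/0.81 = 27.72 kW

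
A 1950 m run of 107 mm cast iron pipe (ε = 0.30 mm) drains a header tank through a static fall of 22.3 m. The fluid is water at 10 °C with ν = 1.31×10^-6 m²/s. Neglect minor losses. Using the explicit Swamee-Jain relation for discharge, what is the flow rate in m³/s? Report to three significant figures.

Swamee-Jain (Type II): Q = -0.965·√(gD⁵h_f/L)·ln[ε/(3.7D) + √(3.17ν²L/(gD³h_f))]
√(gD⁵h_f/L) = √(9.81·0.107⁵·22.3/1950) = 0.001254
ε/(3.7D) = 7.58×10^-4; √(3.17ν²L/(gD³h_f)) = 1.99×10^-4
Q = -0.965·0.001254·ln(9.567×10^-4) = 0.008415 m³/s
Check: V = 0.936 m/s, Re = 7.64×10^4, f = 0.02769, h_f = 22.5 m ≈ 22.3 m ✓

Q ≈ 0.00842 m³/s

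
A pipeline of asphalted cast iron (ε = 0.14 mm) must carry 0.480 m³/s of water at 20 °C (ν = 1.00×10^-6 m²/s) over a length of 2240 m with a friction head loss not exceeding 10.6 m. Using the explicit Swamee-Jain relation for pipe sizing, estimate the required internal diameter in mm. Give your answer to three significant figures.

Swamee-Jain (Type III): D = 0.66·[ε^1.25·(LQ²/(gh_f))^4.75 + ν·Q^9.4·(L/(gh_f))^5.2]^0.04
LQ²/(gh_f) = 4.963; L/(gh_f) = 21.54
Term 1 = ε^1.25·(…)^4.75 = 0.0307; Term 2 = ν·Q^9.4·(…)^5.2 = 0.00864
D = 0.66·(0.0307 + 0.00864)^0.04 = 0.5799 m = 580 mm
Check: V = 1.82 m/s, Re = 1.05×10^6, f = 0.01516, h_f = 9.86 m ≈ 10.6 m ✓

D ≈ 580 mm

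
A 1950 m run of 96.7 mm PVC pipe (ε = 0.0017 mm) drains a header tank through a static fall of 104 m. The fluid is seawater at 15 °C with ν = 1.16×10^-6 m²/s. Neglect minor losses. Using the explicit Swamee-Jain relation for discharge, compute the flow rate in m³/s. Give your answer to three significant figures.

Q ≈ 0.0187 m³/s

Swamee-Jain (Type II): Q = -0.965·√(gD⁵h_f/L)·ln[ε/(3.7D) + √(3.17ν²L/(gD³h_f))]
√(gD⁵h_f/L) = √(9.81·0.0967⁵·104/1950) = 0.002103
ε/(3.7D) = 4.75×10^-6; √(3.17ν²L/(gD³h_f)) = 9.50×10^-5
Q = -0.965·0.002103·ln(9.971×10^-5) = 0.01870 m³/s
Check: V = 2.55 m/s, Re = 2.12×10^5, f = 0.01552, h_f = 103 m ≈ 104 m ✓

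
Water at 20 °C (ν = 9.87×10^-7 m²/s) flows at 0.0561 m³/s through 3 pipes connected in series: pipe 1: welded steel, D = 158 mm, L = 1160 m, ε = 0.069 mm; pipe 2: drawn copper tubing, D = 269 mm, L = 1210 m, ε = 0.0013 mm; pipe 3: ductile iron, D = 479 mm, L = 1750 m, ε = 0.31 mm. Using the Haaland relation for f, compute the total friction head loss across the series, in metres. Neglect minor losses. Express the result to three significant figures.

H ≈ 56.4 m

Pipe 1: V = 2.861 m/s, Re = 4.58×10^5, ε/D = 4.37×10^-4, f = 0.01724, h_1 = f(L/D)V²/2g = 52.81 m
Pipe 2: V = 0.9871 m/s, Re = 2.69×10^5, ε/D = 4.83×10^-6, f = 0.01468, h_2 = f(L/D)V²/2g = 3.278 m
Pipe 3: V = 0.3113 m/s, Re = 1.51×10^5, ε/D = 6.47×10^-4, f = 0.01982, h_3 = f(L/D)V²/2g = 0.3577 m
Series → Q common, losses add: H = Σh = 56.45 m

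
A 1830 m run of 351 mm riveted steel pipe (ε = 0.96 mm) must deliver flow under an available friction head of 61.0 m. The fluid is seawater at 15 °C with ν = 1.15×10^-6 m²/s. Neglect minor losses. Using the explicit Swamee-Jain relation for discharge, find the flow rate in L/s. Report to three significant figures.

Q ≈ 289 L/s

Swamee-Jain (Type II): Q = -0.965·√(gD⁵h_f/L)·ln[ε/(3.7D) + √(3.17ν²L/(gD³h_f))]
√(gD⁵h_f/L) = √(9.81·0.351⁵·61.0/1830) = 0.04174
ε/(3.7D) = 7.39×10^-4; √(3.17ν²L/(gD³h_f)) = 1.72×10^-5
Q = -0.965·0.04174·ln(7.564×10^-4) = 0.2895 m³/s
Check: V = 2.99 m/s, Re = 9.13×10^5, f = 0.02573, h_f = 61.2 m ≈ 61.0 m ✓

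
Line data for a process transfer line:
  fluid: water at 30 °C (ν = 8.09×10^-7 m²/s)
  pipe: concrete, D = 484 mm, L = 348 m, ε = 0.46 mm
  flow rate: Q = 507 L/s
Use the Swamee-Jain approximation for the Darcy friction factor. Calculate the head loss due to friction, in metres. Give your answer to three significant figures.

h_f ≈ 5.47 m

V = 4Q/(πD²) = 4·0.507/(π·0.484²) = 2.756 m/s
Re = VD/ν = 2.756·0.484/8.09×10^-7 = 1.65×10^6 → turbulent
ε/D = 0.46/484 = 9.50×10^-4
Swamee-Jain: f = 0.01966
h_f = f(L/D)V²/(2g) = 0.01966·(348/0.484)·2.756²/(2·9.81) = 5.470 m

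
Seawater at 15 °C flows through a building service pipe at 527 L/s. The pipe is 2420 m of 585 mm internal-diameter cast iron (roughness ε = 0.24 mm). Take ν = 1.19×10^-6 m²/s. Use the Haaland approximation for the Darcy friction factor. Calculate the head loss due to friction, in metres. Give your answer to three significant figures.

V = 4Q/(πD²) = 4·0.527/(π·0.585²) = 1.961 m/s
Re = VD/ν = 1.961·0.585/1.19×10^-6 = 9.64×10^5 → turbulent
ε/D = 0.24/585 = 4.10×10^-4
Haaland: f = 0.01654
h_f = f(L/D)V²/(2g) = 0.01654·(2420/0.585)·1.961²/(2·9.81) = 13.41 m

h_f ≈ 13.4 m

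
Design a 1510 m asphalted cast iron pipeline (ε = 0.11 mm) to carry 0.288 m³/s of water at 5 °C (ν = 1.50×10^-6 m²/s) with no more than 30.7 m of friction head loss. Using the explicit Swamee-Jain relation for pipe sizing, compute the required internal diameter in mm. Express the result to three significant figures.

Swamee-Jain (Type III): D = 0.66·[ε^1.25·(LQ²/(gh_f))^4.75 + ν·Q^9.4·(L/(gh_f))^5.2]^0.04
LQ²/(gh_f) = 0.4159; L/(gh_f) = 5.014
Term 1 = ε^1.25·(…)^4.75 = 1.74×10^-7; Term 2 = ν·Q^9.4·(…)^5.2 = 5.44×10^-8
D = 0.66·(1.74×10^-7 + 5.44×10^-8)^0.04 = 0.3580 m = 358 mm
Check: V = 2.86 m/s, Re = 6.83×10^5, f = 0.01612, h_f = 28.4 m ≈ 30.7 m ✓

D ≈ 358 mm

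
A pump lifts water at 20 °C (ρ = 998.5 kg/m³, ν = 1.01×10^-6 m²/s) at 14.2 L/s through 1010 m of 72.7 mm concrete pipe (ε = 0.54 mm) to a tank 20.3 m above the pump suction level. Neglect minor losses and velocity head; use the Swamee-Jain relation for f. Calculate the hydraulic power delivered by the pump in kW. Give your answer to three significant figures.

V = 4Q/(πD²) = 3.421 m/s; Re = 2.46×10^5; ε/D = 0.00743; f = 0.03480
h_f = f(L/D)V²/2g = 288.4 m
Total head H = z + h_f = 20.3 + 288.4 = 308.7 m
P_hyd = ρgQH = 998.5·9.81·0.0142·308.7 = 42.93 kW

P_hyd ≈ 42.9 kW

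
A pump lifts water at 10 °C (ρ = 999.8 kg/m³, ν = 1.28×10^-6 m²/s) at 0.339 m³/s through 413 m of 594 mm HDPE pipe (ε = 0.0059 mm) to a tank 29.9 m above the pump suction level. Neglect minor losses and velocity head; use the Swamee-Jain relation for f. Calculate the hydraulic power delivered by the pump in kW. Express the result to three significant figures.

V = 4Q/(πD²) = 1.223 m/s; Re = 5.68×10^5; ε/D = 9.93×10^-6; f = 0.01297
h_f = f(L/D)V²/2g = 0.6879 m
Total head H = z + h_f = 29.9 + 0.6879 = 30.59 m
P_hyd = ρgQH = 999.8·9.81·0.339·30.59 = 101.7 kW

P_hyd ≈ 102 kW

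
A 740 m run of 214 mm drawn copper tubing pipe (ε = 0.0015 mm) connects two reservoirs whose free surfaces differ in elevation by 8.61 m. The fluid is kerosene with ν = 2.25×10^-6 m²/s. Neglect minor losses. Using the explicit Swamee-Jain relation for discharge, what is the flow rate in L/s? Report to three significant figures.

Q ≈ 62.3 L/s

Swamee-Jain (Type II): Q = -0.965·√(gD⁵h_f/L)·ln[ε/(3.7D) + √(3.17ν²L/(gD³h_f))]
√(gD⁵h_f/L) = √(9.81·0.214⁵·8.61/740) = 0.007157
ε/(3.7D) = 1.89×10^-6; √(3.17ν²L/(gD³h_f)) = 1.20×10^-4
Q = -0.965·0.007157·ln(1.217×10^-4) = 0.06226 m³/s
Check: V = 1.73 m/s, Re = 1.65×10^5, f = 0.01620, h_f = 8.55 m ≈ 8.61 m ✓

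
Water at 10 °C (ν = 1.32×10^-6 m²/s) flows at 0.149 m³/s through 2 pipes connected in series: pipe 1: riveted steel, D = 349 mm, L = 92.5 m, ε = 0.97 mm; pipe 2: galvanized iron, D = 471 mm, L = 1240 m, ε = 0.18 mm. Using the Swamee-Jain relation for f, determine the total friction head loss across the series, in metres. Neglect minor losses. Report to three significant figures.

Pipe 1: V = 1.558 m/s, Re = 4.12×10^5, ε/D = 0.00278, f = 0.02608, h_1 = f(L/D)V²/2g = 0.8548 m
Pipe 2: V = 0.8552 m/s, Re = 3.05×10^5, ε/D = 3.82×10^-4, f = 0.01759, h_2 = f(L/D)V²/2g = 1.726 m
Series → Q common, losses add: H = Σh = 2.581 m

H ≈ 2.58 m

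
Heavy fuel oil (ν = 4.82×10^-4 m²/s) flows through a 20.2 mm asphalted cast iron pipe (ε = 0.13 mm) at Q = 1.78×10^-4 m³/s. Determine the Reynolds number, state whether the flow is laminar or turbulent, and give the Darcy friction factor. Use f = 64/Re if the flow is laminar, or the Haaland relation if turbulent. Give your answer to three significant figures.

V = 4Q/(πD²) = 0.5554 m/s
Re = VD/ν = 0.5554·0.0202/4.82×10^-4 = 23.3
Re < 2300 → laminar → f = 64/Re = 2.749

Re ≈ 23.3; laminar; f = 64/Re ≈ 2.75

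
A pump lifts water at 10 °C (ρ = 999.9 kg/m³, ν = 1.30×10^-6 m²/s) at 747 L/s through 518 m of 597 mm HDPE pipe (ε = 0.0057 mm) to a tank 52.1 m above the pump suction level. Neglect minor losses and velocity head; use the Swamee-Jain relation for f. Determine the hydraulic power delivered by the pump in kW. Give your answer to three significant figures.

V = 4Q/(πD²) = 2.669 m/s; Re = 1.23×10^6; ε/D = 9.55×10^-6; f = 0.01149
h_f = f(L/D)V²/2g = 3.617 m
Total head H = z + h_f = 52.1 + 3.617 = 55.72 m
P_hyd = ρgQH = 999.9·9.81·0.747·55.72 = 408.3 kW

P_hyd ≈ 408 kW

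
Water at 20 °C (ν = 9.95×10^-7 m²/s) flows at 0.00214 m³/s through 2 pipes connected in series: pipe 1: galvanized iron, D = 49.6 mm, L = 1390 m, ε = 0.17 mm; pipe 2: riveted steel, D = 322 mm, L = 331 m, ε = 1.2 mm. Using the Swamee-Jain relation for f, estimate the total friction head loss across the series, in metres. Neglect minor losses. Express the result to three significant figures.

Pipe 1: V = 1.108 m/s, Re = 5.52×10^4, ε/D = 0.00343, f = 0.02956, h_1 = f(L/D)V²/2g = 51.80 m
Pipe 2: V = 0.02628 m/s, Re = 8500, ε/D = 0.00373, f = 0.03777, h_2 = f(L/D)V²/2g = 0.001367 m
Series → Q common, losses add: H = Σh = 51.80 m

H ≈ 51.8 m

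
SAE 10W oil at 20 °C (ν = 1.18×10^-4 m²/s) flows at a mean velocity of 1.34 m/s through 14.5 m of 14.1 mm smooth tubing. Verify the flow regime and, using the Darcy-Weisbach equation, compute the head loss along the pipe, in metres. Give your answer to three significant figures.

Re = VD/ν = 1.34·0.01410/1.18×10^-4 = 160 → laminar (Re < 2300)
f = 64/Re = 0.3997
h_f = f(L/D)V²/(2g) = 0.3997·(14.5/0.01410)·1.34²/(2·9.81) = 37.62 m

h_f ≈ 37.6 m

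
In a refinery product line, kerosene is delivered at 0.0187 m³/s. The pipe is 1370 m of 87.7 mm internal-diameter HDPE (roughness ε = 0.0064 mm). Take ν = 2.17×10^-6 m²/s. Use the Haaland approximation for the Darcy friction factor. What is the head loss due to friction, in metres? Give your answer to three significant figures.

V = 4Q/(πD²) = 4·0.0187/(π·0.0877²) = 3.096 m/s
Re = VD/ν = 3.096·0.0877/2.17×10^-6 = 1.25×10^5 → turbulent
ε/D = 0.0064/87.7 = 7.30×10^-5
Haaland: f = 0.01738
h_f = f(L/D)V²/(2g) = 0.01738·(1370/0.0877)·3.096²/(2·9.81) = 132.6 m

h_f ≈ 133 m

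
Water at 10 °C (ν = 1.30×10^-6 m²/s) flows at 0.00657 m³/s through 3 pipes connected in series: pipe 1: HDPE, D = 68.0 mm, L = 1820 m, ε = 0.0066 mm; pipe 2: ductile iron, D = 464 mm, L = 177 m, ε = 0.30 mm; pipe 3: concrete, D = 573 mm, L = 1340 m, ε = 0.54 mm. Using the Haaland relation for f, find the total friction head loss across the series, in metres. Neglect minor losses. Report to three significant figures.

H ≈ 82.3 m

Pipe 1: V = 1.809 m/s, Re = 9.46×10^4, ε/D = 9.71×10^-5, f = 0.01844, h_1 = f(L/D)V²/2g = 82.34 m
Pipe 2: V = 0.03885 m/s, Re = 1.39×10^4, ε/D = 6.47×10^-4, f = 0.02926, h_2 = f(L/D)V²/2g = 8.588×10^-4 m
Pipe 3: V = 0.02548 m/s, Re = 1.12×10^4, ε/D = 9.42×10^-4, f = 0.03121, h_3 = f(L/D)V²/2g = 0.002415 m
Series → Q common, losses add: H = Σh = 82.35 m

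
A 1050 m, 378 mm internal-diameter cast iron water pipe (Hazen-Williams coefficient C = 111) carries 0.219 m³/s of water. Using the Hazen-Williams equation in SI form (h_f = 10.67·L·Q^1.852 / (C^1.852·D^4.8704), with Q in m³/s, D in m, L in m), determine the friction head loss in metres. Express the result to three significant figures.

h_f ≈ 12.5 m

h_f = 10.67·1050·0.219^1.852 / (111^1.852·0.378^4.8704) = 12.52 m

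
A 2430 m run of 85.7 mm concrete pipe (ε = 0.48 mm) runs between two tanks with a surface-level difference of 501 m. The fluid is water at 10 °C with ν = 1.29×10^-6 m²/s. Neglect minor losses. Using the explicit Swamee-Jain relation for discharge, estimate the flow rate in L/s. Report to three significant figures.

Swamee-Jain (Type II): Q = -0.965·√(gD⁵h_f/L)·ln[ε/(3.7D) + √(3.17ν²L/(gD³h_f))]
√(gD⁵h_f/L) = √(9.81·0.0857⁵·501/2430) = 0.003058
ε/(3.7D) = 0.00151; √(3.17ν²L/(gD³h_f)) = 6.44×10^-5
Q = -0.965·0.003058·ln(0.001578) = 0.01904 m³/s
Check: V = 3.30 m/s, Re = 2.19×10^5, f = 0.03200, h_f = 504 m ≈ 501 m ✓

Q ≈ 19.0 L/s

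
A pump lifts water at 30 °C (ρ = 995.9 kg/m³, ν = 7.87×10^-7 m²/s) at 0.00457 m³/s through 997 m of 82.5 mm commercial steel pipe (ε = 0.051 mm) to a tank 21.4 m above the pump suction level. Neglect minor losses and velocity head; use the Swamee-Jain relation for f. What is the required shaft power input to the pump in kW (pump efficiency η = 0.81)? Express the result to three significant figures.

V = 4Q/(πD²) = 0.8549 m/s; Re = 8.96×10^4; ε/D = 6.18×10^-4; f = 0.02119
h_f = f(L/D)V²/2g = 9.539 m
Total head H = z + h_f = 21.4 + 9.539 = 30.94 m
P_hyd = ρgQH = 995.9·9.81·0.00457·30.94 = 1.381 kW
P_shaft = P_hyd/η = 1.381/0.81 = 1.705 kW

P_shaft ≈ 1.71 kW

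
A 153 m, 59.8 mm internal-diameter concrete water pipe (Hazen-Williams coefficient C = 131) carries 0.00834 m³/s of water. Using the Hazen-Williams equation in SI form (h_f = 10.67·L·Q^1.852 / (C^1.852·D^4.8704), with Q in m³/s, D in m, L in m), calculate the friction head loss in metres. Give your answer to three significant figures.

h_f ≈ 25.1 m

h_f = 10.67·153·0.00834^1.852 / (131^1.852·0.0598^4.8704) = 25.10 m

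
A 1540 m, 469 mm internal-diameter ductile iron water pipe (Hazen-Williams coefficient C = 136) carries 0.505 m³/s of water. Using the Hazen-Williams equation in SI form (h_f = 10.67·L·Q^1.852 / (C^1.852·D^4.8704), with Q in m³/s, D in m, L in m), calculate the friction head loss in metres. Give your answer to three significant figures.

h_f = 10.67·1540·0.505^1.852 / (136^1.852·0.469^4.8704) = 20.72 m

h_f ≈ 20.7 m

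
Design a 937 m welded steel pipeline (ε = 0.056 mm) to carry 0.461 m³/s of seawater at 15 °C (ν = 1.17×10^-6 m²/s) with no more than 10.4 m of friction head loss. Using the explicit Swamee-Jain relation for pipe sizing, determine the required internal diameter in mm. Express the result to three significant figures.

Swamee-Jain (Type III): D = 0.66·[ε^1.25·(LQ²/(gh_f))^4.75 + ν·Q^9.4·(L/(gh_f))^5.2]^0.04
LQ²/(gh_f) = 1.952; L/(gh_f) = 9.184
Term 1 = ε^1.25·(…)^4.75 = 1.16×10^-4; Term 2 = ν·Q^9.4·(…)^5.2 = 8.22×10^-5
D = 0.66·(1.16×10^-4 + 8.22×10^-5)^0.04 = 0.4693 m = 469 mm
Check: V = 2.67 m/s, Re = 1.07×10^6, f = 0.01371, h_f = 9.91 m ≈ 10.4 m ✓

D ≈ 469 mm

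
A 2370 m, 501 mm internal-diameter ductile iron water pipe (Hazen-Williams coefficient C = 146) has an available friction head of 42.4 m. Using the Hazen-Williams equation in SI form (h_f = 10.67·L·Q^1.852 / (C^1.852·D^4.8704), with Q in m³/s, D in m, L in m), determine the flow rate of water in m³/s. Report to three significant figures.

Q ≈ 0.752 m³/s

Rearranging: Q = [h_f·C^1.852·D^4.8704 / (10.67·L)]^(1/1.852)
Q = [42.4·146^1.852·0.501^4.8704 / (10.67·2370)]^0.540 = 0.7522 m³/s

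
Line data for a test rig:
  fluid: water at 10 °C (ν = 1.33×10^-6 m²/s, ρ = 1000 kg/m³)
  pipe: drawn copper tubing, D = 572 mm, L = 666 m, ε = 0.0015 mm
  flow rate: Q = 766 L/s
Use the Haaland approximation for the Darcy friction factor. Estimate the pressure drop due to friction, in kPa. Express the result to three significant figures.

Δp ≈ 57.8 kPa

V = 4Q/(πD²) = 4·0.766/(π·0.572²) = 2.981 m/s
Re = VD/ν = 2.981·0.572/1.33×10^-6 = 1.28×10^6 → turbulent
ε/D = 0.0015/572 = 2.62×10^-6
Haaland: f = 0.01117
h_f = f(L/D)V²/(2g) = 0.01117·(666/0.572)·2.981²/(2·9.81) = 5.889 m
Δp = ρg·h_f = 1000·9.81·5.889 = 57.77 kPa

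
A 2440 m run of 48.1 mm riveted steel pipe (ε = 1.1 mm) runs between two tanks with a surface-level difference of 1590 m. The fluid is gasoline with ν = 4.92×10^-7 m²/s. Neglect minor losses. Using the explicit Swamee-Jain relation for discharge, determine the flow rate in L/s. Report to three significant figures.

Q ≈ 6.29 L/s

Swamee-Jain (Type II): Q = -0.965·√(gD⁵h_f/L)·ln[ε/(3.7D) + √(3.17ν²L/(gD³h_f))]
√(gD⁵h_f/L) = √(9.81·0.0481⁵·1590/2440) = 0.001283
ε/(3.7D) = 0.00618; √(3.17ν²L/(gD³h_f)) = 3.28×10^-5
Q = -0.965·0.001283·ln(0.006214) = 0.006290 m³/s
Check: V = 3.46 m/s, Re = 3.38×10^5, f = 0.05143, h_f = 1590 m ≈ 1590 m ✓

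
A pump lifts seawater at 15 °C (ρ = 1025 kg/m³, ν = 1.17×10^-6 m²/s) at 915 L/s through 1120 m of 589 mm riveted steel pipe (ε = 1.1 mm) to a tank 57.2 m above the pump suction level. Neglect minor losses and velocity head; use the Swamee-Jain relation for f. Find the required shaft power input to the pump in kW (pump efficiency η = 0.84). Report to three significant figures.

V = 4Q/(πD²) = 3.358 m/s; Re = 1.69×10^6; ε/D = 0.00187; f = 0.02317
h_f = f(L/D)V²/2g = 25.32 m
Total head H = z + h_f = 57.2 + 25.32 = 82.52 m
P_hyd = ρgQH = 1025·9.81·0.915·82.52 = 759.3 kW
P_shaft = P_hyd/η = 759.3/0.84 = 903.9 kW

P_shaft ≈ 904 kW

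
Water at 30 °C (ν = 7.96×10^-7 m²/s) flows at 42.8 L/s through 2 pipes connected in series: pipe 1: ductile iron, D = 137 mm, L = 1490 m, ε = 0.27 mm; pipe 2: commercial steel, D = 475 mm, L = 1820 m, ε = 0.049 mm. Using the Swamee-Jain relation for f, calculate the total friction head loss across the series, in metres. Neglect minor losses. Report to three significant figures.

Pipe 1: V = 2.903 m/s, Re = 5.00×10^5, ε/D = 0.00197, f = 0.02381, h_1 = f(L/D)V²/2g = 111.3 m
Pipe 2: V = 0.2415 m/s, Re = 1.44×10^5, ε/D = 1.03×10^-4, f = 0.01731, h_2 = f(L/D)V²/2g = 0.1972 m
Series → Q common, losses add: H = Σh = 111.5 m

H ≈ 111 m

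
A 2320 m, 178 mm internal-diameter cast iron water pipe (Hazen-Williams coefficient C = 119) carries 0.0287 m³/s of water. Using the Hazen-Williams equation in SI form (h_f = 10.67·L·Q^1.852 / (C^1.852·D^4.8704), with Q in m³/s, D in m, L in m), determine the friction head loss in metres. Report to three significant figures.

h_f ≈ 22.1 m

h_f = 10.67·2320·0.0287^1.852 / (119^1.852·0.178^4.8704) = 22.11 m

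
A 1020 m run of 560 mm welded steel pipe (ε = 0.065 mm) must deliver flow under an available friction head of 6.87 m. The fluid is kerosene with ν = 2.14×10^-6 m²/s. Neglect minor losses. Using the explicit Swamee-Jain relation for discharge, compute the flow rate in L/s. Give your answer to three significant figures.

Q ≈ 560 L/s

Swamee-Jain (Type II): Q = -0.965·√(gD⁵h_f/L)·ln[ε/(3.7D) + √(3.17ν²L/(gD³h_f))]
√(gD⁵h_f/L) = √(9.81·0.560⁵·6.87/1020) = 0.06032
ε/(3.7D) = 3.14×10^-5; √(3.17ν²L/(gD³h_f)) = 3.54×10^-5
Q = -0.965·0.06032·ln(6.674×10^-5) = 0.5597 m³/s
Check: V = 2.27 m/s, Re = 5.95×10^5, f = 0.01439, h_f = 6.90 m ≈ 6.87 m ✓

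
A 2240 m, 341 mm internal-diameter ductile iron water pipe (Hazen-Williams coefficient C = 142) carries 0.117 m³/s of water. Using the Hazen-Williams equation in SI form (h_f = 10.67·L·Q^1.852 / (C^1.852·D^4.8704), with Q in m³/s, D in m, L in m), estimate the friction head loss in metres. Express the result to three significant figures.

h_f ≈ 8.76 m

h_f = 10.67·2240·0.117^1.852 / (142^1.852·0.341^4.8704) = 8.756 m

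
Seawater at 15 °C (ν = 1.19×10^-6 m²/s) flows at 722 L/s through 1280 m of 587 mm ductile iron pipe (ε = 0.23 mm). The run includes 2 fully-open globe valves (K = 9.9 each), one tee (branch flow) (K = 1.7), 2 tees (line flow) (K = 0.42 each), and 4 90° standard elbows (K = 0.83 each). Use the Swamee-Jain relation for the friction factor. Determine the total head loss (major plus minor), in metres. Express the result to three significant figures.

H_L ≈ 22.3 m

V = 4Q/(πD²) = 2.668 m/s; V²/2g = 0.3628 m
Re = 1.32×10^6, ε/D = 3.92×10^-4 → f = 0.01637 (Swamee-Jain)
Major: h_f = f(L/D)·V²/2g = 0.01637·2181·0.3628 = 12.95 m
Minor: ΣK = 25.7; h_m = ΣK·V²/2g = 9.309 m
Total H_L = 12.95 + 9.309 = 22.26 m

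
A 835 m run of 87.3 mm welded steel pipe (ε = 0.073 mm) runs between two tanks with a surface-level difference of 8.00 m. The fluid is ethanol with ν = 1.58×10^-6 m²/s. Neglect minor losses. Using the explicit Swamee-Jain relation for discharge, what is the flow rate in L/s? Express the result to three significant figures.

Q ≈ 4.96 L/s

Swamee-Jain (Type II): Q = -0.965·√(gD⁵h_f/L)·ln[ε/(3.7D) + √(3.17ν²L/(gD³h_f))]
√(gD⁵h_f/L) = √(9.81·0.0873⁵·8.00/835) = 6.904×10^-4
ε/(3.7D) = 2.26×10^-4; √(3.17ν²L/(gD³h_f)) = 3.56×10^-4
Q = -0.965·6.904×10^-4·ln(5.817×10^-4) = 0.004963 m³/s
Check: V = 0.829 m/s, Re = 4.58×10^4, f = 0.02400, h_f = 8.04 m ≈ 8.00 m ✓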